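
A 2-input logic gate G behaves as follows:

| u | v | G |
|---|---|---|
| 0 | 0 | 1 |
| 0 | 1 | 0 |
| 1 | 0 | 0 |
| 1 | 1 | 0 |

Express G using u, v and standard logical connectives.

The output is 1 only when every input is 0 — NOR of all inputs.

G(u, v) = (u + v)'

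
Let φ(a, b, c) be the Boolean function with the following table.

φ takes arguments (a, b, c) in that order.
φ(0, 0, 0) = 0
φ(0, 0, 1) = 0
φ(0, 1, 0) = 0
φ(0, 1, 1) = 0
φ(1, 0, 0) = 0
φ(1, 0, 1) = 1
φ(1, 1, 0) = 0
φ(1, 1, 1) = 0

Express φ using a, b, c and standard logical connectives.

Only row (1,0,1) gives 1. That row's minterm a·¬b·c is φ directly.

φ(a, b, c) = (a AND NOT b) AND c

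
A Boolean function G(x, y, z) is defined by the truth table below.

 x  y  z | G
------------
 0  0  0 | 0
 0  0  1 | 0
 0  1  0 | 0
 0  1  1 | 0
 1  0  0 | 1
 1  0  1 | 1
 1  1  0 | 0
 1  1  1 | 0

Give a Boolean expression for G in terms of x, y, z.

G(x, y, z) = ((x & ~y) & ~z) | ((x & ~y) & z)

Collect the rows where G=1 — (1,0,0), (1,0,1) — and write one minterm per row: x·¬y·¬z, x·¬y·z. Their union (logical OR) reproduces the table exactly.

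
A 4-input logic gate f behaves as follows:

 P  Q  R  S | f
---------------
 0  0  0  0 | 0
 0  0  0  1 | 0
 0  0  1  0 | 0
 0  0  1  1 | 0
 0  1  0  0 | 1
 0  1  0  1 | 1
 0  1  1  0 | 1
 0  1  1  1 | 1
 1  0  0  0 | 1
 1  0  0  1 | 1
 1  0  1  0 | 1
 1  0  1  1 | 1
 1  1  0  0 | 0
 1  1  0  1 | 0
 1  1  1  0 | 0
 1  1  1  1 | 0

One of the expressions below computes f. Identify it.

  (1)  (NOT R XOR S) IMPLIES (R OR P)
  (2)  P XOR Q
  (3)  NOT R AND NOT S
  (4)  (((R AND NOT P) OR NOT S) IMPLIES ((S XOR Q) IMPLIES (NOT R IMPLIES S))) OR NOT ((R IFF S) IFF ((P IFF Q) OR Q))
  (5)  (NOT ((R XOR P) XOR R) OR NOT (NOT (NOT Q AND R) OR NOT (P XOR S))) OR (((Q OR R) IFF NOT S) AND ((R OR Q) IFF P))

2

(1) disagrees with f on (0,0,0,1) (formula → 1, table → 0); rule it out.
(3) disagrees with f on (0,0,0,0) (formula → 1, table → 0); rule it out.
(4) disagrees with f on (0,0,0,0) (formula → 1, table → 0); rule it out.
(5) disagrees with f on (0,0,0,0) (formula → 1, table → 0); rule it out.
Only (2) survives; checking it on all 16 rows confirms it matches f.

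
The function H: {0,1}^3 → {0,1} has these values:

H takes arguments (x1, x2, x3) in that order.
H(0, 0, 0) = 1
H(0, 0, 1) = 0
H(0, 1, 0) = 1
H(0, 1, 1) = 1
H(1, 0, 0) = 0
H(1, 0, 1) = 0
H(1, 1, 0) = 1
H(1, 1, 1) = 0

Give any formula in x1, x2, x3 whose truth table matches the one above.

H=1 on 4 inputs: (0,0,0), (0,1,0), (0,1,1), (1,1,0). Reading each as a conjunction of literals (¬x1·¬x2·¬x3, ¬x1·x2·¬x3, ¬x1·x2·x3, x1·x2·¬x3) and taking the OR gives the canonical DNF.

H(x1, x2, x3) = ((((¬x1 ∧ ¬x2) ∧ ¬x3) ∨ ((¬x1 ∧ x2) ∧ ¬x3)) ∨ ((¬x1 ∧ x2) ∧ x3)) ∨ ((x1 ∧ x2) ∧ ¬x3)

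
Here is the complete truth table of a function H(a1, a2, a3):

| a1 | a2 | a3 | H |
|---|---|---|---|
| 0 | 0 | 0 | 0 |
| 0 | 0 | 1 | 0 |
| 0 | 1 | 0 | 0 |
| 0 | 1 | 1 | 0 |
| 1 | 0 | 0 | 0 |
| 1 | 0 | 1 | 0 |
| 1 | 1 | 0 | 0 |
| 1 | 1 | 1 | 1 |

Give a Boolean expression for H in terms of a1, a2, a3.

H(a1, a2, a3) = (a1 ∧ a2) ∧ a3

The output is 1 only when every input is 1 — the AND of all inputs.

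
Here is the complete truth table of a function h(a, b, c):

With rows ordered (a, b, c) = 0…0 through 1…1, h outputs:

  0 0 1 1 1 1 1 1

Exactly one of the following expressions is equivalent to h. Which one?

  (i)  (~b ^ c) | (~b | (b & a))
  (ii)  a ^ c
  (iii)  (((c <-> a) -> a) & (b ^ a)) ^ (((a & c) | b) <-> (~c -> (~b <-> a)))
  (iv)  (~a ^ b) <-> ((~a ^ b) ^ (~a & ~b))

iv

(i): at (0,0,0) it gives 1, but h = 0 — eliminated.
(ii): at (0,0,1) it gives 1, but h = 0 — eliminated.
(iii): at (0,0,0) it gives 1, but h = 0 — eliminated.
Only (iv) survives; checking it on all 8 rows confirms it matches h.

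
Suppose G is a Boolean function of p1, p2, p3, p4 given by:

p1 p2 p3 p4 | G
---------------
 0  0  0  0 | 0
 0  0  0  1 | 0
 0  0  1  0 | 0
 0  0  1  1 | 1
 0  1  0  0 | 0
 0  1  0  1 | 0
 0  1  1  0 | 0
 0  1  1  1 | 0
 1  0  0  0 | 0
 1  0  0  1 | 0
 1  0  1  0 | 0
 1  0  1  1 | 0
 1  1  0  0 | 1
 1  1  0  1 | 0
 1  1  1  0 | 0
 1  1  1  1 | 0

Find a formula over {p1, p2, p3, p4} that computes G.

Collect the rows where G=1 — (0,0,1,1), (1,1,0,0) — and write one minterm per row: ¬p1·¬p2·p3·p4, p1·p2·¬p3·¬p4. Their union (logical OR) reproduces the table exactly.

G(p1, p2, p3, p4) = (((NOT p1 AND NOT p2) AND p3) AND p4) OR (((p1 AND p2) AND NOT p3) AND NOT p4)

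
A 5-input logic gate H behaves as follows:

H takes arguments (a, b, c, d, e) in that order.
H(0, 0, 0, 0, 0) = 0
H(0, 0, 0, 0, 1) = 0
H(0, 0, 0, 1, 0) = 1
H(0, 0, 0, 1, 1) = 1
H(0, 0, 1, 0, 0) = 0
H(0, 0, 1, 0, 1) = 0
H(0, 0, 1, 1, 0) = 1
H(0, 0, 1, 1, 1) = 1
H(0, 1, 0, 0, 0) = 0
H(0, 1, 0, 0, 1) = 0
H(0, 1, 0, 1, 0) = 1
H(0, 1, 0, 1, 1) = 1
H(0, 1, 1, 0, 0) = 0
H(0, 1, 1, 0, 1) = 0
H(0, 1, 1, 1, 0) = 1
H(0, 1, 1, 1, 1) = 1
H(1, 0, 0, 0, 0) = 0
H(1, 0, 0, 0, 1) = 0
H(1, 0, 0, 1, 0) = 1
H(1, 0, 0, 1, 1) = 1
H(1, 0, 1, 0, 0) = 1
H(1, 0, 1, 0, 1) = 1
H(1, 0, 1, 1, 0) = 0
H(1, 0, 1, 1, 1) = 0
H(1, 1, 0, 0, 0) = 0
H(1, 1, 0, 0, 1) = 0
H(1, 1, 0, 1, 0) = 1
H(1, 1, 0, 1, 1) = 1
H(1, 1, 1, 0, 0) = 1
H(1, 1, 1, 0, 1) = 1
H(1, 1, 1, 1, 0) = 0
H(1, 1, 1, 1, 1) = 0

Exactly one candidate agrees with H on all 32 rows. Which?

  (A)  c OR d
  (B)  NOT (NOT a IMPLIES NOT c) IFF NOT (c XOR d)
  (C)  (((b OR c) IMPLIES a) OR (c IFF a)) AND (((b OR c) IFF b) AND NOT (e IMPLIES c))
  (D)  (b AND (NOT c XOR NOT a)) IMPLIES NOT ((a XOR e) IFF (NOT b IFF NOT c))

(A) disagrees with H on (0,0,1,0,0) (formula → 1, table → 0); rule it out.
(C) disagrees with H on (0,0,0,0,1) (formula → 1, table → 0); rule it out.
(D) disagrees with H on (0,0,0,0,0) (formula → 1, table → 0); rule it out.
That leaves (B). Evaluating it on every row reproduces the table of H exactly.

B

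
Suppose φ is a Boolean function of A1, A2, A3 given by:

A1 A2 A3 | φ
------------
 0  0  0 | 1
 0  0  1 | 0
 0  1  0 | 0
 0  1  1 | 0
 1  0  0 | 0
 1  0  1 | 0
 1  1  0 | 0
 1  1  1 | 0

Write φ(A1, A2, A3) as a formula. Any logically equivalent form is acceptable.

φ(A1, A2, A3) = ((A1 + A2) + A3)'

The output is 1 only when every input is 0 — NOR of all inputs.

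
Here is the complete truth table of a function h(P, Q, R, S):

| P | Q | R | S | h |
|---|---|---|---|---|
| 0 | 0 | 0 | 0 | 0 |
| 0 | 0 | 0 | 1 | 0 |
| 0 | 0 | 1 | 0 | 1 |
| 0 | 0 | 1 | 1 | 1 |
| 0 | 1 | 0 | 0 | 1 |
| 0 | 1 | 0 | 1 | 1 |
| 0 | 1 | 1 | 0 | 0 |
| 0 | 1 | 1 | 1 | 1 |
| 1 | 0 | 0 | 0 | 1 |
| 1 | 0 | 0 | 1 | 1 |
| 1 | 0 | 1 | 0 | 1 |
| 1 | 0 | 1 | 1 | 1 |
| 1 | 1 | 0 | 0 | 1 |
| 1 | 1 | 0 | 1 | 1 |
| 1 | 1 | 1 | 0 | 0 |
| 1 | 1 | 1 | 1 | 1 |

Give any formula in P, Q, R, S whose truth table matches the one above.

h(P, Q, R, S) = ¬((((((¬P ∧ ¬Q) ∧ ¬R) ∧ ¬S) ∨ (((¬P ∧ ¬Q) ∧ ¬R) ∧ S)) ∨ (((¬P ∧ Q) ∧ R) ∧ ¬S)) ∨ (((P ∧ Q) ∧ R) ∧ ¬S))

The 0-rows are (0,0,0,0), (0,0,0,1), (0,1,1,0), (1,1,1,0). Take each as a conjunction (¬P·¬Q·¬R·¬S, ¬P·¬Q·¬R·S, ¬P·Q·R·¬S, P·Q·R·¬S), form their disjunction, and complement — that gives a formula that is 1 everywhere h is.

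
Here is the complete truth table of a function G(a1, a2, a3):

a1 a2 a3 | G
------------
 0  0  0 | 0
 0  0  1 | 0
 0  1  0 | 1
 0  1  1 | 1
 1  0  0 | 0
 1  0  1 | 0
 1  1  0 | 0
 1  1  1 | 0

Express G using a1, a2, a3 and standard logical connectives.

G=1 on 2 inputs: (0,1,0), (0,1,1). Reading each as a conjunction of literals (¬a1·a2·¬a3, ¬a1·a2·a3) and taking the OR gives the canonical DNF.

G(a1, a2, a3) = ((¬a1 ∧ a2) ∧ ¬a3) ∨ ((¬a1 ∧ a2) ∧ a3)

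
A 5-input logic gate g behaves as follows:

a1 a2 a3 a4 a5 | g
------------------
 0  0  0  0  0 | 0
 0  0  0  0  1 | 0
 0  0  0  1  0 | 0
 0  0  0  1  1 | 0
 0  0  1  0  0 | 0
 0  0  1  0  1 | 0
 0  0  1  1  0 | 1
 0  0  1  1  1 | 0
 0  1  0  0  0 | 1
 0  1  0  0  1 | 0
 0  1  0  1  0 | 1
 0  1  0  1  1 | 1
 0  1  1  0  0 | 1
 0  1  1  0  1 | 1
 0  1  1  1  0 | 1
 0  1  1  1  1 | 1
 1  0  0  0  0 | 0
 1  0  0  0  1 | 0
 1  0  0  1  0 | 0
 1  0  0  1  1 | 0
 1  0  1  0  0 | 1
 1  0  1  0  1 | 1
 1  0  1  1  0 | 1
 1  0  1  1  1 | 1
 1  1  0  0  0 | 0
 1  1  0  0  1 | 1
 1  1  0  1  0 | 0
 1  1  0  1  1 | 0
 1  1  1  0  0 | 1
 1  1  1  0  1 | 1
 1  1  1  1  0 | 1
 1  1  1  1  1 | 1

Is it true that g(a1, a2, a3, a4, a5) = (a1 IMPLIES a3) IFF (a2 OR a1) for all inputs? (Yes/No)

Evaluate (a1 IMPLIES a3) IFF (a2 OR a1) on each row and compare to g:
  a1=0, a2=0, a3=0, a4=0, a5=0: formula gives 0, g = 0 ✓
  a1=0, a2=0, a3=0, a4=0, a5=1: formula gives 0, g = 0 ✓
  a1=0, a2=0, a3=0, a4=1, a5=0: formula gives 0, g = 0 ✓
  a1=0, a2=0, a3=0, a4=1, a5=1: formula gives 0, g = 0 ✓
  …
  a1=0, a2=0, a3=1, a4=1, a5=0: formula gives 0, but g = 1 ✗
Row (0,0,1,1,0) is a counterexample, so the formula is not equivalent to g.

No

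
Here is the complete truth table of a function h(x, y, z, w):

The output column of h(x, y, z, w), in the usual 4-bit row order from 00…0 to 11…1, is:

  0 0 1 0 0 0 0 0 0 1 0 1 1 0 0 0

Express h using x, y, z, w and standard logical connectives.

h(x, y, z, w) = (((((~x & ~y) & z) & ~w) | (((x & ~y) & ~z) & w)) | (((x & ~y) & z) & w)) | (((x & y) & ~z) & ~w)

The 1-rows are (0,0,1,0), (1,0,0,1), (1,0,1,1), (1,1,0,0). Each contributes one minterm — ¬x·¬y·z·¬w; x·¬y·¬z·w; x·¬y·z·w; x·y·¬z·¬w — and their disjunction is a sum-of-products form of h.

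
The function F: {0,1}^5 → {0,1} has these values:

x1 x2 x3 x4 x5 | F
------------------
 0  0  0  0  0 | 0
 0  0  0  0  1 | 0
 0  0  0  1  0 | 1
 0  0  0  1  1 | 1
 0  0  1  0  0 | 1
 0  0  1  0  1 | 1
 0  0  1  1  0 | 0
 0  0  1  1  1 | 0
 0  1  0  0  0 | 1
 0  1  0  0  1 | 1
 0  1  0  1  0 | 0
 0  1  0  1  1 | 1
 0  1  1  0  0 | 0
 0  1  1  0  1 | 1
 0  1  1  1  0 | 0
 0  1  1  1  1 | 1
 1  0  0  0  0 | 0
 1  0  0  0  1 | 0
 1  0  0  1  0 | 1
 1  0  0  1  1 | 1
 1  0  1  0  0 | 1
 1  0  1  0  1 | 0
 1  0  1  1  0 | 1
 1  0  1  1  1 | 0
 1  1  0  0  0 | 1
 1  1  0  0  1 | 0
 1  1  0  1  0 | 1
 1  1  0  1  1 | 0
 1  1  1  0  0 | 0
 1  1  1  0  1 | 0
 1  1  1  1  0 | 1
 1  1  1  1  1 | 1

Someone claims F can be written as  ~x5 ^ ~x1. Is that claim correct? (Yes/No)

Check the formula against F row by row:
  x1=0, x2=0, x3=0, x4=0, x5=0: formula gives 0, F = 0 ✓
  x1=0, x2=0, x3=0, x4=0, x5=1: formula gives 1, but F = 0 ✗
A single disagreement suffices: at (0,0,0,0,1) they differ, so the formula does not compute F.

No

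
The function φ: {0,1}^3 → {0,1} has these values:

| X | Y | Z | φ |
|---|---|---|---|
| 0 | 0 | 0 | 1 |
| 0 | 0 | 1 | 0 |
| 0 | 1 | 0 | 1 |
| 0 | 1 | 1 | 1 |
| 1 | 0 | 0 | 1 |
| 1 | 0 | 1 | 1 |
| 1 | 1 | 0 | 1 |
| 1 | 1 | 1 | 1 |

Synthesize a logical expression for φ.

φ(X, Y, Z) = ¬((¬X ∧ ¬Y) ∧ Z)

Only row (0,0,1) gives 0. So φ is 1 everywhere except there — the complement of the minterm ¬X·¬Y·Z.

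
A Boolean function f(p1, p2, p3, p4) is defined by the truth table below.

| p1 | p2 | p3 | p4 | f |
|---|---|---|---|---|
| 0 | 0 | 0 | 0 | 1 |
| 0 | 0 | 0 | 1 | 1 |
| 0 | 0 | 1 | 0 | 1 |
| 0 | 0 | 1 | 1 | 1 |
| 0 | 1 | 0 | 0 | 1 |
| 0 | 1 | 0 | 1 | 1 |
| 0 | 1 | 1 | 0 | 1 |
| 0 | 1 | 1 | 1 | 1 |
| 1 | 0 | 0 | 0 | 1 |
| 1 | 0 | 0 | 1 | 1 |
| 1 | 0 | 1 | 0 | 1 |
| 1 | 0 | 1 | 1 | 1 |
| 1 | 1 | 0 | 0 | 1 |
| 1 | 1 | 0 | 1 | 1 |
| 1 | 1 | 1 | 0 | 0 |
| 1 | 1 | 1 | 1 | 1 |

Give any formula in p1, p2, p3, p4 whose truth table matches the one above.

Only row (1,1,1,0) gives 0. So f is 1 everywhere except there — the complement of the minterm p1·p2·p3·¬p4.

f(p1, p2, p3, p4) = (((p1 · p2) · p3) · p4')'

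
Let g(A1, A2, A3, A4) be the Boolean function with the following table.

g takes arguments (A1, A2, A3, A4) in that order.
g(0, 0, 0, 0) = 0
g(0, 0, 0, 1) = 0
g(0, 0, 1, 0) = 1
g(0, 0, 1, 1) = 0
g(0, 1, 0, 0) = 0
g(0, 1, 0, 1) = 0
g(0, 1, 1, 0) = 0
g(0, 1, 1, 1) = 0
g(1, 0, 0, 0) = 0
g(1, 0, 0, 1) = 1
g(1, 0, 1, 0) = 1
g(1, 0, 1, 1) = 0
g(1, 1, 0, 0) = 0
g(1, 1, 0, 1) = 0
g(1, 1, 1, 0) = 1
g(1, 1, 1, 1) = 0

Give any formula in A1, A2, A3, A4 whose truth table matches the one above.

g(A1, A2, A3, A4) = (((((NOT A1 AND NOT A2) AND A3) AND NOT A4) OR (((A1 AND NOT A2) AND NOT A3) AND A4)) OR (((A1 AND NOT A2) AND A3) AND NOT A4)) OR (((A1 AND A2) AND A3) AND NOT A4)

g=1 on 4 inputs: (0,0,1,0), (1,0,0,1), (1,0,1,0), (1,1,1,0). Reading each as a conjunction of literals (¬A1·¬A2·A3·¬A4, A1·¬A2·¬A3·A4, A1·¬A2·A3·¬A4, A1·A2·A3·¬A4) and taking the OR gives the canonical DNF.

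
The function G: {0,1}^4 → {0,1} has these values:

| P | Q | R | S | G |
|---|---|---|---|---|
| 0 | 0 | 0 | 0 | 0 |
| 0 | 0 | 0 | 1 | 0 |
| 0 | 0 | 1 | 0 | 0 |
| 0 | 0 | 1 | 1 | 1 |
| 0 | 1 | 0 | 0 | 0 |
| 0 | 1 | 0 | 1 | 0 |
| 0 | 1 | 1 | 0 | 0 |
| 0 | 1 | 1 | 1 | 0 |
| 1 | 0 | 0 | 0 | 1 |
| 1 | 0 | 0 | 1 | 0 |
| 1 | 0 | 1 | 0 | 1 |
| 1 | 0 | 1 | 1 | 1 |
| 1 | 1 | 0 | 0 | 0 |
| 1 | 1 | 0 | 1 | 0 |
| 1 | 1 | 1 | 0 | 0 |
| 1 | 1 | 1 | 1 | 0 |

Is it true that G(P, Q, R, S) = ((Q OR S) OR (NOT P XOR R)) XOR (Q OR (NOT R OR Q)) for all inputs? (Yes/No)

Yes

Evaluate ((Q OR S) OR (NOT P XOR R)) XOR (Q OR (NOT R OR Q)) on each row and compare to G:
  P=0, Q=0, R=0, S=0: formula gives 0, G = 0 ✓
  P=0, Q=0, R=0, S=1: formula gives 0, G = 0 ✓
  P=0, Q=0, R=1, S=0: formula gives 0, G = 0 ✓
  P=0, Q=0, R=1, S=1: formula gives 1, G = 1 ✓
  …and likewise for the remaining 12 rows.
All 16 rows match — the expression computes G exactly.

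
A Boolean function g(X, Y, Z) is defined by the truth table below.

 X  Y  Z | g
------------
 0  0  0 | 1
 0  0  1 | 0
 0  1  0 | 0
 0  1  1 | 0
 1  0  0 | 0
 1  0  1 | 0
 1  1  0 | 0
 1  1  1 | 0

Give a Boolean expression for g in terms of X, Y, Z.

The output is 1 only when every input is 0 — NOR of all inputs.

g(X, Y, Z) = ((X + Y) + Z)'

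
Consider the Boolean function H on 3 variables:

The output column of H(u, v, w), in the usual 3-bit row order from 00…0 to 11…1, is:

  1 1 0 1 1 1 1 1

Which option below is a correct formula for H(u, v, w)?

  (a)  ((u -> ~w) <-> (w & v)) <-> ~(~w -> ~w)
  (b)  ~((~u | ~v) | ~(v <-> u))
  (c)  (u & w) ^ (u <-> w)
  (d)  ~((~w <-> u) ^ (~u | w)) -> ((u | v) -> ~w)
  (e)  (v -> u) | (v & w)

e

(a) fails at (0,1,0): the formula yields 1, H is 0.
(b) fails at (0,0,0): the formula yields 0, H is 1.
(c) fails at (0,0,1): the formula yields 0, H is 1.
(d) fails at (0,1,0): the formula yields 1, H is 0.
That leaves (e). Evaluating it on every row reproduces the table of H exactly.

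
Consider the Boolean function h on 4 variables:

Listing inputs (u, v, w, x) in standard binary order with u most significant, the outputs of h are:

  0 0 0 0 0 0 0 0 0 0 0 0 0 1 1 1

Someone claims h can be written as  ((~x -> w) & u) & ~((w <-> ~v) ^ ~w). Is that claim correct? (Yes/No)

Yes

Evaluate ((~x -> w) & u) & ~((w <-> ~v) ^ ~w) on each row and compare to h:
  u=0, v=0, w=0, x=0: formula gives 0, h = 0 ✓
  u=0, v=0, w=0, x=1: formula gives 0, h = 0 ✓
  u=0, v=0, w=1, x=0: formula gives 0, h = 0 ✓
  u=0, v=0, w=1, x=1: formula gives 0, h = 0 ✓
  … (the remaining 12 rows also agree.)
Every row agrees, so the formula is equivalent.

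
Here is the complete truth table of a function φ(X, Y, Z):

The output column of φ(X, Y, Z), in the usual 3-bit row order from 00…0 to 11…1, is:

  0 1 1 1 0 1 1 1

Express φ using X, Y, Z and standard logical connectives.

φ(X, Y, Z) = (((X' · Y') · Z') + ((X · Y') · Z'))'

There are just 2 zero rows: (0,0,0), (1,0,0). Their minterms are ¬X·¬Y·¬Z, X·¬Y·¬Z; the OR of those covers precisely the 0-outputs, and negating it yields φ.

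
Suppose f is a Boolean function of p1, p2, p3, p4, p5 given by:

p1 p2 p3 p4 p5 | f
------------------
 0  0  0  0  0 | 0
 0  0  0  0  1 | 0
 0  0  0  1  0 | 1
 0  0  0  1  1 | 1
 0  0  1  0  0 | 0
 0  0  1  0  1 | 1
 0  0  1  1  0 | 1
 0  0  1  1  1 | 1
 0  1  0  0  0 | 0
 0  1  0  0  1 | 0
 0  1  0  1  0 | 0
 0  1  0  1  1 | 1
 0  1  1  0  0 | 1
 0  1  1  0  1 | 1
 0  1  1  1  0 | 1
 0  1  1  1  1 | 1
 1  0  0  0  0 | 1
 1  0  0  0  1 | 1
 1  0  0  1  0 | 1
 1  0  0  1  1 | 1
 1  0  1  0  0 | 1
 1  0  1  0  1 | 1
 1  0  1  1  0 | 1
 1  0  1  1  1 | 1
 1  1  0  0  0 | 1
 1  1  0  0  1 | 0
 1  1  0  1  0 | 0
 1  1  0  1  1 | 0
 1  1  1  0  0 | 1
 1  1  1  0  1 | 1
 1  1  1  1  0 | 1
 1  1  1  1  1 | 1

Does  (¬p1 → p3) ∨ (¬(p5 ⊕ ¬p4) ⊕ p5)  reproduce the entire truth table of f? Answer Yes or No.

Test each input against both f and the formula:
  p1=0, p2=0, p3=0, p4=0, p5=0: formula gives 0, f = 0 ✓
  p1=0, p2=0, p3=0, p4=0, p5=1: formula gives 0, f = 0 ✓
  p1=0, p2=0, p3=0, p4=1, p5=0: formula gives 1, f = 1 ✓
  p1=0, p2=0, p3=0, p4=1, p5=1: formula gives 1, f = 1 ✓
  p1=0, p2=0, p3=1, p4=0, p5=0: formula gives 1, but f = 0 ✗
Since they disagree at (0,0,1,0,0), the expression is not a correct formula for f.

No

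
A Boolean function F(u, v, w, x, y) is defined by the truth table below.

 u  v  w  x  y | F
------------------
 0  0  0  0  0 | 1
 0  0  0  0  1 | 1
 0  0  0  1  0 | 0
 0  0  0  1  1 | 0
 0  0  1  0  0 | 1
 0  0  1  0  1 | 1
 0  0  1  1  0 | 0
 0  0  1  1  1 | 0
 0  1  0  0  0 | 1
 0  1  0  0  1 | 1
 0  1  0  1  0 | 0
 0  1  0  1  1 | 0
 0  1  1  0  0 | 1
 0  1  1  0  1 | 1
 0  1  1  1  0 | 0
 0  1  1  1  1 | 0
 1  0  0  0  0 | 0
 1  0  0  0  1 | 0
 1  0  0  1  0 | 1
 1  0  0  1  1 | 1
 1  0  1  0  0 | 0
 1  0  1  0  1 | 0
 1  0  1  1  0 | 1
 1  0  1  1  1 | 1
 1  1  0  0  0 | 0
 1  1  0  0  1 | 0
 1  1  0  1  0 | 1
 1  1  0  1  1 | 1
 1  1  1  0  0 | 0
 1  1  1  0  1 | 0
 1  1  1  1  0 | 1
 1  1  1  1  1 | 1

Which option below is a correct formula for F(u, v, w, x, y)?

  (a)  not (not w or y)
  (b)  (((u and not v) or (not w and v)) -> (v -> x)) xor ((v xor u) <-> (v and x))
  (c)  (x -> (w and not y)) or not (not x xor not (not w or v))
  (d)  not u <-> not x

d

(a) disagrees with F on (0,0,0,0,0) (formula → 0, table → 1); rule it out.
(b) disagrees with F on (0,0,0,0,0) (formula → 0, table → 1); rule it out.
(c) disagrees with F on (0,0,0,1,0) (formula → 1, table → 0); rule it out.
That leaves (d). Evaluating it on every row reproduces the table of F exactly.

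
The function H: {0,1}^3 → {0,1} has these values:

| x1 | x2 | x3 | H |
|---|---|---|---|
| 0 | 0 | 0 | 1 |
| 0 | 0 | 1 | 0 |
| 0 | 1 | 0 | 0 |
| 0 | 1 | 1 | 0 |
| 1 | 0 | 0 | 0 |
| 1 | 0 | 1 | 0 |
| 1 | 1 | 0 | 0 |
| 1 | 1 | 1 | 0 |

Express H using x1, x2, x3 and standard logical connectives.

The output is 1 only when every input is 0 — NOR of all inputs.

H(x1, x2, x3) = NOT ((x1 OR x2) OR x3)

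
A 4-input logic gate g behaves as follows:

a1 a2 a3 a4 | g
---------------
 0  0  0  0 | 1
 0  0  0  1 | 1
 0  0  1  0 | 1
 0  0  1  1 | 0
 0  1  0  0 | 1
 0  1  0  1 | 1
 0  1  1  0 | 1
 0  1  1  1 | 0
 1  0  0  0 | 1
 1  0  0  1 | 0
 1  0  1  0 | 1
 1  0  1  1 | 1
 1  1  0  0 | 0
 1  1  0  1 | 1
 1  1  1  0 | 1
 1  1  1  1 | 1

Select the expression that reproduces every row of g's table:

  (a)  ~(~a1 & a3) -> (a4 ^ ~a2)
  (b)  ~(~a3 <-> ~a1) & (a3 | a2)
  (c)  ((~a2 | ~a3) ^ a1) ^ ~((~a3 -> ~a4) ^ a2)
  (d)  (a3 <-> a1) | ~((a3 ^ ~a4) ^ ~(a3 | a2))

(a) disagrees with g on (0,0,0,1) (formula → 0, table → 1); rule it out.
(b) disagrees with g on (0,0,0,0) (formula → 0, table → 1); rule it out.
(c) disagrees with g on (0,0,0,1) (formula → 0, table → 1); rule it out.
That leaves (d). Evaluating it on every row reproduces the table of g exactly.

d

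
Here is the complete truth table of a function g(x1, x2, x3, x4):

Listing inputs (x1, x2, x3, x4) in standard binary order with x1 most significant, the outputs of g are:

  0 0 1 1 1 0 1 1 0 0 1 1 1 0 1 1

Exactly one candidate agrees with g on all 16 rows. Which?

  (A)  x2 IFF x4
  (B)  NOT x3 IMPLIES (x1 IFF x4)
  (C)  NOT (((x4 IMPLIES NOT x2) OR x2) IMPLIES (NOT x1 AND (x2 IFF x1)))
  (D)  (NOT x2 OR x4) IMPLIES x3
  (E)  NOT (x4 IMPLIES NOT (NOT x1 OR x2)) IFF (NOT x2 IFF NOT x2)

D

(A): at (0,0,0,0) it gives 1, but g = 0 — eliminated.
(B): at (0,0,0,0) it gives 1, but g = 0 — eliminated.
(C): at (0,0,1,0) it gives 0, but g = 1 — eliminated.
(E): at (0,0,0,1) it gives 1, but g = 0 — eliminated.
That leaves (D). Evaluating it on every row reproduces the table of g exactly.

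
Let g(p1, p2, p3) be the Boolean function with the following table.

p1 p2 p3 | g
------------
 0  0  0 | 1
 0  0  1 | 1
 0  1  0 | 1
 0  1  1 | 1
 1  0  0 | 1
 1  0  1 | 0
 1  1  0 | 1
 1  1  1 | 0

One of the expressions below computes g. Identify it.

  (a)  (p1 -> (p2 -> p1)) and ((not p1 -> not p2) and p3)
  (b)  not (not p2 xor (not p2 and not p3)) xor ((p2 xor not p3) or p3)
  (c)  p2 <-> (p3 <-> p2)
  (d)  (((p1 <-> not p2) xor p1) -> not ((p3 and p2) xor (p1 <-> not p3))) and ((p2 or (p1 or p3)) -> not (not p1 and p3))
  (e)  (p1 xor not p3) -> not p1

e

(a) fails at (0,0,0): the formula yields 0, g is 1.
(b) fails at (0,0,0): the formula yields 0, g is 1.
(c) fails at (0,0,0): the formula yields 0, g is 1.
(d) fails at (0,0,1): the formula yields 0, g is 1.
(e) is the remaining candidate, and it agrees with g on all 8 inputs.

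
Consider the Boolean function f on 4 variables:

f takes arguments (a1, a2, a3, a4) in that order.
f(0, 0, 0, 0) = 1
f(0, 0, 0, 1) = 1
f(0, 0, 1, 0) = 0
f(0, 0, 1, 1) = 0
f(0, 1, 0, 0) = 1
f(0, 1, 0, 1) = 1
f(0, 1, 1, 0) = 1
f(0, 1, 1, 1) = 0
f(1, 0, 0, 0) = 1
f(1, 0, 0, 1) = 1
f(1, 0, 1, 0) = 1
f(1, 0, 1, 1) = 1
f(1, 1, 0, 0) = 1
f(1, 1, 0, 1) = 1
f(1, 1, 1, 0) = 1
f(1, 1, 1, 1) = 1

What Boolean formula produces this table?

The 0-rows are (0,0,1,0), (0,0,1,1), (0,1,1,1). Take each as a conjunction (¬a1·¬a2·a3·¬a4, ¬a1·¬a2·a3·a4, ¬a1·a2·a3·a4), form their disjunction, and complement — that gives a formula that is 1 everywhere f is.

f(a1, a2, a3, a4) = ~(((((~a1 & ~a2) & a3) & ~a4) | (((~a1 & ~a2) & a3) & a4)) | (((~a1 & a2) & a3) & a4))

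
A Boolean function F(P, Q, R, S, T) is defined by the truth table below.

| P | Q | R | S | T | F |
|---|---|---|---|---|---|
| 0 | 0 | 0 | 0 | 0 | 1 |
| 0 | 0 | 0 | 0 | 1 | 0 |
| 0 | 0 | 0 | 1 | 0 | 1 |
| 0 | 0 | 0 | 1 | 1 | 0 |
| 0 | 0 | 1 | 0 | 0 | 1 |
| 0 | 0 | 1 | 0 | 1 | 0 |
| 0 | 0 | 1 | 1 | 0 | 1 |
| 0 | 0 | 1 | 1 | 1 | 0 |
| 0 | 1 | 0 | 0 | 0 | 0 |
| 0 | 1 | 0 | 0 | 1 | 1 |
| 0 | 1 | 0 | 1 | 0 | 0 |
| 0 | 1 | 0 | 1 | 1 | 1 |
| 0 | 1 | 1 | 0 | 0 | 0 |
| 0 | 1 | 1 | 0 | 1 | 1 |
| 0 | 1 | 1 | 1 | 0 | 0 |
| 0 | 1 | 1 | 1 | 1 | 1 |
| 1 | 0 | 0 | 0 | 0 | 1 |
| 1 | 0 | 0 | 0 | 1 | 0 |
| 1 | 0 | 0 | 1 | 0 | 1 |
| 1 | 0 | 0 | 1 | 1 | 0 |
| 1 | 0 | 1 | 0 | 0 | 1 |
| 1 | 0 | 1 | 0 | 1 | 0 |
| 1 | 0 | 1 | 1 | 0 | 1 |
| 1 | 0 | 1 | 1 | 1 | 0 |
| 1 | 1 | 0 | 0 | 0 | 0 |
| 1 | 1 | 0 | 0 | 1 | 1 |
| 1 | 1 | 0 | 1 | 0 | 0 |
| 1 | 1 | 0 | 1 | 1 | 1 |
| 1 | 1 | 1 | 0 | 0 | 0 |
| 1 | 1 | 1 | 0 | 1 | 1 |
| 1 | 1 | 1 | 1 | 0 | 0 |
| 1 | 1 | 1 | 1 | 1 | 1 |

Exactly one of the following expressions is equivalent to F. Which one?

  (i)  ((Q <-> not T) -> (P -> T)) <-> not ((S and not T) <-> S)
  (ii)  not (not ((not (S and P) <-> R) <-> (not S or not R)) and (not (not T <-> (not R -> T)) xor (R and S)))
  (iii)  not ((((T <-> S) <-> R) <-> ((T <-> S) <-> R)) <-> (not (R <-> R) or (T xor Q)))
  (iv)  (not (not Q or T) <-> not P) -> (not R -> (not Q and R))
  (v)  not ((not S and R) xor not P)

(i): at (0,0,0,0,0) it gives 0, but F = 1 — eliminated.
(ii): at (0,0,0,0,0) it gives 0, but F = 1 — eliminated.
(iv): at (0,0,0,0,1) it gives 1, but F = 0 — eliminated.
(v): at (0,0,0,0,0) it gives 0, but F = 1 — eliminated.
(iii) is the remaining candidate, and it agrees with F on all 32 inputs.

iii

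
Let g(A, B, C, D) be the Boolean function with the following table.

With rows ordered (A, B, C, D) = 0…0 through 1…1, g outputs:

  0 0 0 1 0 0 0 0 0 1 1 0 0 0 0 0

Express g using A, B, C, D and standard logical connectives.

The 1-rows are (0,0,1,1), (1,0,0,1), (1,0,1,0). Each contributes one minterm — ¬A·¬B·C·D; A·¬B·¬C·D; A·¬B·C·¬D — and their disjunction is a sum-of-products form of g.

g(A, B, C, D) = ((((NOT A AND NOT B) AND C) AND D) OR (((A AND NOT B) AND NOT C) AND D)) OR (((A AND NOT B) AND C) AND NOT D)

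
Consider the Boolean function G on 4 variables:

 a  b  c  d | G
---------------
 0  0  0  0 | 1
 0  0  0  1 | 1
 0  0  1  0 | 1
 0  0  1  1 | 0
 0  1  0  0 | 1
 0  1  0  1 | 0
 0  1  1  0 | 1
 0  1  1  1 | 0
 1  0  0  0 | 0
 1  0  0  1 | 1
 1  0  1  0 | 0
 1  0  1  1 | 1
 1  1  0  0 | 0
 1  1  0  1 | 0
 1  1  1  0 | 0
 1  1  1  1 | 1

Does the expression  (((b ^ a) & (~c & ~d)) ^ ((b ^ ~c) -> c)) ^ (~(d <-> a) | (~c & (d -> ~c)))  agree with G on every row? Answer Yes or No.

Yes

Check the formula against G row by row:
  a=0, b=0, c=0, d=0: formula gives 1, G = 1 ✓
  a=0, b=0, c=0, d=1: formula gives 1, G = 1 ✓
  a=0, b=0, c=1, d=0: formula gives 1, G = 1 ✓
  a=0, b=0, c=1, d=1: formula gives 0, G = 0 ✓
  … (the remaining 12 rows also agree.)
No disagreement on any input; they are logically equivalent.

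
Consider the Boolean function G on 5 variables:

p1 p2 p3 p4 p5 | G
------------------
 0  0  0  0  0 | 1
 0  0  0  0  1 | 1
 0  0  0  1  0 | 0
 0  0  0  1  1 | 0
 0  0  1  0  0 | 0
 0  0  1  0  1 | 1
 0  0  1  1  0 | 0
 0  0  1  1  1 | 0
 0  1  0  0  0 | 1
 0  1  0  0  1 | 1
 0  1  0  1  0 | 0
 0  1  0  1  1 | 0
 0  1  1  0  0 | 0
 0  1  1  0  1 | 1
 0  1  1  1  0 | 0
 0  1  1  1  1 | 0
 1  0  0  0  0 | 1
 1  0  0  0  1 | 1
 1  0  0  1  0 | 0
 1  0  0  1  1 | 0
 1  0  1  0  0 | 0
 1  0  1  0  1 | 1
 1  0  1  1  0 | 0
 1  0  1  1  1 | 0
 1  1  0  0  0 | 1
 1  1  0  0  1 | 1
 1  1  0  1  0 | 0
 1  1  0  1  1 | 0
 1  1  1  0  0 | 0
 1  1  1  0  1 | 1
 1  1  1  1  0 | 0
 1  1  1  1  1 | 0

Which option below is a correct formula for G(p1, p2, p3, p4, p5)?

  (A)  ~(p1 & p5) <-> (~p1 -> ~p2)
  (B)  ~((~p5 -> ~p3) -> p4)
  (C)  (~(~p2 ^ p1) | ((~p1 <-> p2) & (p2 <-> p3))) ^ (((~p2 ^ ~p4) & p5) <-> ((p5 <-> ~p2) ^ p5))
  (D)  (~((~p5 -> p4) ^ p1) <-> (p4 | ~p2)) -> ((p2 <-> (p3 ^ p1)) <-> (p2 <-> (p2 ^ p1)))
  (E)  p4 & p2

B

(A) disagrees with G on (0,0,0,1,0) (formula → 1, table → 0); rule it out.
(C) disagrees with G on (0,0,0,1,0) (formula → 1, table → 0); rule it out.
(D) disagrees with G on (0,0,0,1,0) (formula → 1, table → 0); rule it out.
(E) disagrees with G on (0,0,0,0,0) (formula → 0, table → 1); rule it out.
Only (B) survives; checking it on all 32 rows confirms it matches G.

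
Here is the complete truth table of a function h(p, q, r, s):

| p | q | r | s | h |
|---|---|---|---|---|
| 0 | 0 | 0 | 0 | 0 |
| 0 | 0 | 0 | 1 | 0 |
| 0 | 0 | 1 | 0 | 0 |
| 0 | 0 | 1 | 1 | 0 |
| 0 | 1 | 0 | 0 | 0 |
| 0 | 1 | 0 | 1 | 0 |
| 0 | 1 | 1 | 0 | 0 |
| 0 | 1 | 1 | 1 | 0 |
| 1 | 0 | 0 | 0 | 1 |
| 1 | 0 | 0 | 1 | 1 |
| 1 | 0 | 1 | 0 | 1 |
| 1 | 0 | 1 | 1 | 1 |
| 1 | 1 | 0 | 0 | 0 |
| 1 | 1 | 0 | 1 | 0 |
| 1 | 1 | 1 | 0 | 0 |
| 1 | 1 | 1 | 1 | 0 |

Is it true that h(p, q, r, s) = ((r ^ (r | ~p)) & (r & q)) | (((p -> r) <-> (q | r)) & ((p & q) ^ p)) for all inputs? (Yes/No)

Yes

Evaluate ((r ^ (r | ~p)) & (r & q)) | (((p -> r) <-> (q | r)) & ((p & q) ^ p)) on each row and compare to h:
  p=0, q=0, r=0, s=0: formula gives 0, h = 0 ✓
  p=0, q=0, r=0, s=1: formula gives 0, h = 0 ✓
  p=0, q=0, r=1, s=0: formula gives 0, h = 0 ✓
  p=0, q=0, r=1, s=1: formula gives 0, h = 0 ✓
  …and likewise for the remaining 12 rows.
No disagreement on any input; they are logically equivalent.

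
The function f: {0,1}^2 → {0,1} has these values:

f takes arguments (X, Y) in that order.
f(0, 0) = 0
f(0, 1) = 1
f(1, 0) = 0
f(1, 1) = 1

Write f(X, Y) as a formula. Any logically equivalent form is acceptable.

f(X, Y) = (~X & Y) | (X & Y)

Collect the rows where f=1 — (0,1), (1,1) — and write one minterm per row: ¬X·Y, X·Y. Their union (logical OR) reproduces the table exactly.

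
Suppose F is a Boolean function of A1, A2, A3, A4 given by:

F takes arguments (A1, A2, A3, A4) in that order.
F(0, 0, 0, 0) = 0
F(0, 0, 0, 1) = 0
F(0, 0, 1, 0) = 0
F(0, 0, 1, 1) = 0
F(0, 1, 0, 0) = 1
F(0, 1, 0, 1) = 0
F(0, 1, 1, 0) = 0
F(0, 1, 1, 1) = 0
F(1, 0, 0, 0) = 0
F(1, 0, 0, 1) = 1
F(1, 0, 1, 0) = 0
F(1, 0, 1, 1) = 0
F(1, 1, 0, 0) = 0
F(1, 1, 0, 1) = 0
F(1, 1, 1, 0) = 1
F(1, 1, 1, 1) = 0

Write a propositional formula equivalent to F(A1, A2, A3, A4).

F=1 on 3 inputs: (0,1,0,0), (1,0,0,1), (1,1,1,0). Reading each as a conjunction of literals (¬A1·A2·¬A3·¬A4, A1·¬A2·¬A3·A4, A1·A2·A3·¬A4) and taking the OR gives the canonical DNF.

F(A1, A2, A3, A4) = ((((A1' · A2) · A3') · A4') + (((A1 · A2') · A3') · A4)) + (((A1 · A2) · A3) · A4')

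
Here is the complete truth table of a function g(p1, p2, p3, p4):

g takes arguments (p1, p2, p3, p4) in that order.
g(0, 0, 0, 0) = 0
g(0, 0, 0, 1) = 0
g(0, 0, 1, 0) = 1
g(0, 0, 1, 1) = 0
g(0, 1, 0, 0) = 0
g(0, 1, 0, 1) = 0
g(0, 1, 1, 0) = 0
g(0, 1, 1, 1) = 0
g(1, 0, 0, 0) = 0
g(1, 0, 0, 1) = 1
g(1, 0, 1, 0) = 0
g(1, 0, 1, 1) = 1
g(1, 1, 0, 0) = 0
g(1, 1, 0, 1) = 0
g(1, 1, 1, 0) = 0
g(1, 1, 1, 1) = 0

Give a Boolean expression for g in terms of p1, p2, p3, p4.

Collect the rows where g=1 — (0,0,1,0), (1,0,0,1), (1,0,1,1) — and write one minterm per row: ¬p1·¬p2·p3·¬p4, p1·¬p2·¬p3·p4, p1·¬p2·p3·p4. Their union (logical OR) reproduces the table exactly.

g(p1, p2, p3, p4) = ((((¬p1 ∧ ¬p2) ∧ p3) ∧ ¬p4) ∨ (((p1 ∧ ¬p2) ∧ ¬p3) ∧ p4)) ∨ (((p1 ∧ ¬p2) ∧ p3) ∧ p4)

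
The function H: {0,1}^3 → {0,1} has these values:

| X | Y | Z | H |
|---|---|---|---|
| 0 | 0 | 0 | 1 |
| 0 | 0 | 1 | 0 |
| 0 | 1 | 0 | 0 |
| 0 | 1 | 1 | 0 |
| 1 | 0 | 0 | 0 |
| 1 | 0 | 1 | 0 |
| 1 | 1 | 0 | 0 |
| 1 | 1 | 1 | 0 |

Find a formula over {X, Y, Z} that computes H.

H(X, Y, Z) = ((X + Y) + Z)'

The output is 1 only when every input is 0 — NOR of all inputs.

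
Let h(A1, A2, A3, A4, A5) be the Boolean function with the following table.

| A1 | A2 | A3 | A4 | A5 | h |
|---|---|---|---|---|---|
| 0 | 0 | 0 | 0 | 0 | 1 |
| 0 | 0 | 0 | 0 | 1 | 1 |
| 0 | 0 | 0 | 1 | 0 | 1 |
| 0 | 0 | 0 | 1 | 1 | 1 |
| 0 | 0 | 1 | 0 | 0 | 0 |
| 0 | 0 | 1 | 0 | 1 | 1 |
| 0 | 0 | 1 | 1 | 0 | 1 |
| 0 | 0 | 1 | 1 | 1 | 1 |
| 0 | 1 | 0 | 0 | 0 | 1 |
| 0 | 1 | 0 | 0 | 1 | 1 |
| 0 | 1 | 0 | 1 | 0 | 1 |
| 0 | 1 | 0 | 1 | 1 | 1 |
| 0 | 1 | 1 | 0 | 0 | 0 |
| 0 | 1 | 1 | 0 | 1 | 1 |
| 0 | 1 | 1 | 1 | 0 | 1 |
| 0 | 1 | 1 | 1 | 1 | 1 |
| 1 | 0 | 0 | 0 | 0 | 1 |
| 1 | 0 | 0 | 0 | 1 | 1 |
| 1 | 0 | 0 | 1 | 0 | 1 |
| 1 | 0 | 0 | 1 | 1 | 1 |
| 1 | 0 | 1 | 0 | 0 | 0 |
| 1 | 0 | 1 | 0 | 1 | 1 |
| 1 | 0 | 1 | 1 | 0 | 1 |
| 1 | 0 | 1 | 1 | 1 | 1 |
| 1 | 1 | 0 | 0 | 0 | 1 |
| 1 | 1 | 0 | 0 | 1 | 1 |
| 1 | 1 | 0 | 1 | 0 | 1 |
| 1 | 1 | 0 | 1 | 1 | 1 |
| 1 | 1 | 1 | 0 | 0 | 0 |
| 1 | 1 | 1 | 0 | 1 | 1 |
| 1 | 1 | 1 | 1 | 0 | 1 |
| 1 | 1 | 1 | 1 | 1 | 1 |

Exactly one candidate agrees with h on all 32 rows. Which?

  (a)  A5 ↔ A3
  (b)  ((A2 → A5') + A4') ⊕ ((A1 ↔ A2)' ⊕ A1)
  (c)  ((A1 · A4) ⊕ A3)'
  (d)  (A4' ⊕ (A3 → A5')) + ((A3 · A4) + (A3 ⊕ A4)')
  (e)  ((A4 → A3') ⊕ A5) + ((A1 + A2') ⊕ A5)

d

(a): at (0,0,0,0,1) it gives 0, but h = 1 — eliminated.
(b): at (0,0,1,0,0) it gives 1, but h = 0 — eliminated.
(c): at (0,0,1,0,1) it gives 0, but h = 1 — eliminated.
(e): at (0,0,0,0,1) it gives 0, but h = 1 — eliminated.
Only (d) survives; checking it on all 32 rows confirms it matches h.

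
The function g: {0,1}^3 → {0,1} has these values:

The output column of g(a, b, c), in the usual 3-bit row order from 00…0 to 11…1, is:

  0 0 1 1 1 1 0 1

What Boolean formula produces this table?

There are just 3 zero rows: (0,0,0), (0,0,1), (1,1,0). Their minterms are ¬a·¬b·¬c, ¬a·¬b·c, a·b·¬c; the OR of those covers precisely the 0-outputs, and negating it yields g.

g(a, b, c) = NOT ((((NOT a AND NOT b) AND NOT c) OR ((NOT a AND NOT b) AND c)) OR ((a AND b) AND NOT c))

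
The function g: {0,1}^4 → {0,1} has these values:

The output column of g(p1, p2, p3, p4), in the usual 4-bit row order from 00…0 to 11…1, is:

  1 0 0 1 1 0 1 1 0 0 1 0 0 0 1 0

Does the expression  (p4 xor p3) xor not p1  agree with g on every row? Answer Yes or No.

Check the formula against g row by row:
  p1=0, p2=0, p3=0, p4=0: formula gives 1, g = 1 ✓
  p1=0, p2=0, p3=0, p4=1: formula gives 0, g = 0 ✓
  p1=0, p2=0, p3=1, p4=0: formula gives 0, g = 0 ✓
  p1=0, p2=0, p3=1, p4=1: formula gives 1, g = 1 ✓
  …
  p1=0, p2=1, p3=1, p4=0: formula gives 0, but g = 1 ✗
A single disagreement suffices: at (0,1,1,0) they differ, so the formula does not compute g.

No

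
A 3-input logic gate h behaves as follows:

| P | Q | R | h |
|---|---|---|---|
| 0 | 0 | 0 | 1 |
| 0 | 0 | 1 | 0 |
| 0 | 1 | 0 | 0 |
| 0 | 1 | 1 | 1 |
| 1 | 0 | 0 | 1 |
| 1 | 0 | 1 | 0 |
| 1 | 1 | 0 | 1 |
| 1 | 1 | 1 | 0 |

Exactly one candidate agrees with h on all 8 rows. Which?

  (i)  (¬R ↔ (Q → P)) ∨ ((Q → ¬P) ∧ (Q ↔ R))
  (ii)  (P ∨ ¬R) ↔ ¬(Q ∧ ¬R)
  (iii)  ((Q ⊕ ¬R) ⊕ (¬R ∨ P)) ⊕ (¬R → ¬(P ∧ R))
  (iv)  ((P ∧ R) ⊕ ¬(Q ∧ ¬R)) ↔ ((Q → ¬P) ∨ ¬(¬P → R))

i

(ii) disagrees with h on (0,1,1) (formula → 0, table → 1); rule it out.
(iii) disagrees with h on (0,0,1) (formula → 1, table → 0); rule it out.
(iv) disagrees with h on (0,0,1) (formula → 1, table → 0); rule it out.
Only (i) survives; checking it on all 8 rows confirms it matches h.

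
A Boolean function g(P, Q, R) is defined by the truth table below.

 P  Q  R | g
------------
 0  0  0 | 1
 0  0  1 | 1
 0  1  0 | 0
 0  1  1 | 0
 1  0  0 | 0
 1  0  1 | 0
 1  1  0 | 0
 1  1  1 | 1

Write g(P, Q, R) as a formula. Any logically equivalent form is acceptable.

g(P, Q, R) = (((P' · Q') · R') + ((P' · Q') · R)) + ((P · Q) · R)

Collect the rows where g=1 — (0,0,0), (0,0,1), (1,1,1) — and write one minterm per row: ¬P·¬Q·¬R, ¬P·¬Q·R, P·Q·R. Their union (logical OR) reproduces the table exactly.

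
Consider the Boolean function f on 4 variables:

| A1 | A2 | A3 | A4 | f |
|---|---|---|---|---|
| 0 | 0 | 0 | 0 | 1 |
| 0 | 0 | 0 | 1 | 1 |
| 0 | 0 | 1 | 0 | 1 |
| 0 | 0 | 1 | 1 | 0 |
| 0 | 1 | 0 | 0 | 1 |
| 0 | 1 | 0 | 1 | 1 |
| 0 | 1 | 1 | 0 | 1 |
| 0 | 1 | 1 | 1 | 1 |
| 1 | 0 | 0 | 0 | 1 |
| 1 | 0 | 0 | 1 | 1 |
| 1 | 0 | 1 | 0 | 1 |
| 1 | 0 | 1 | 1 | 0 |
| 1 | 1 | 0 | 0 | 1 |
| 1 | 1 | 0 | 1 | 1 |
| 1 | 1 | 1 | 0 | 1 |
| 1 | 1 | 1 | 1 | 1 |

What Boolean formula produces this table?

There are just 2 zero rows: (0,0,1,1), (1,0,1,1). Their minterms are ¬A1·¬A2·A3·A4, A1·¬A2·A3·A4; the OR of those covers precisely the 0-outputs, and negating it yields f.

f(A1, A2, A3, A4) = not ((((not A1 and not A2) and A3) and A4) or (((A1 and not A2) and A3) and A4))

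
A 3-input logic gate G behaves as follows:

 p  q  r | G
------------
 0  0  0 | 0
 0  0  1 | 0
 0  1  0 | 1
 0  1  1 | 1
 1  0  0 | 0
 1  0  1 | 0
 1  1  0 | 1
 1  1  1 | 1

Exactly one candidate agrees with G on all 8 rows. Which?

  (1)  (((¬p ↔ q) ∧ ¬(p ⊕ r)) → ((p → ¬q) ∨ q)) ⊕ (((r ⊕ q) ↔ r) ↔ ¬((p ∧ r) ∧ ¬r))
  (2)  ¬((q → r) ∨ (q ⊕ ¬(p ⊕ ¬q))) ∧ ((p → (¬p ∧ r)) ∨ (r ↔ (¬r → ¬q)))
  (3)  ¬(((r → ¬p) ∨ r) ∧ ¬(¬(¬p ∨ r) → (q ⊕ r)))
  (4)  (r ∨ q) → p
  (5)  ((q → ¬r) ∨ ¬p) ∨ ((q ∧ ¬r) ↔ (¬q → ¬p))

1

(2) disagrees with G on (0,1,1) (formula → 0, table → 1); rule it out.
(3) disagrees with G on (0,0,0) (formula → 1, table → 0); rule it out.
(4) disagrees with G on (0,0,0) (formula → 1, table → 0); rule it out.
(5) disagrees with G on (0,0,0) (formula → 1, table → 0); rule it out.
That leaves (1). Evaluating it on every row reproduces the table of G exactly.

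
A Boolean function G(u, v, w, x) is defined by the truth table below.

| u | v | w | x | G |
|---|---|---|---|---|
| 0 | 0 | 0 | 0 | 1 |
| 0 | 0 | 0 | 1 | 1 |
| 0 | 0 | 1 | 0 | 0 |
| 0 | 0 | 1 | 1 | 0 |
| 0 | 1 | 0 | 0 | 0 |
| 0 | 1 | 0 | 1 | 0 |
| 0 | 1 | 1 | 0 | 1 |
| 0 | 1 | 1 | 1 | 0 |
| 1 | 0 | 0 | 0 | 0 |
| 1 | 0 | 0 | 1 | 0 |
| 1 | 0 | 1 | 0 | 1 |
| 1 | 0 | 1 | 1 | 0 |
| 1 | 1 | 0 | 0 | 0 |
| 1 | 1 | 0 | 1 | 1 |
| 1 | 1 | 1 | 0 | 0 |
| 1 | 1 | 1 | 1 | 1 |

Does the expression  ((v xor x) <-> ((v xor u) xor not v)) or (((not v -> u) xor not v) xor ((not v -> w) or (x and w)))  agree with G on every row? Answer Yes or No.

Check the formula against G row by row:
  u=0, v=0, w=0, x=0: formula gives 1, G = 1 ✓
  u=0, v=0, w=0, x=1: formula gives 1, G = 1 ✓
  u=0, v=0, w=1, x=0: formula gives 0, G = 0 ✓
  u=0, v=0, w=1, x=1: formula gives 1, but G = 0 ✗
Since they disagree at (0,0,1,1), the expression is not a correct formula for G.

No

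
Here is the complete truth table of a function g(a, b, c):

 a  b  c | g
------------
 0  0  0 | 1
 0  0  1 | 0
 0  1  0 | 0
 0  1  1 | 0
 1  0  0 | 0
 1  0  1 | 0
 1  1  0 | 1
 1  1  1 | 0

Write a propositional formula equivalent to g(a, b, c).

Collect the rows where g=1 — (0,0,0), (1,1,0) — and write one minterm per row: ¬a·¬b·¬c, a·b·¬c. Their union (logical OR) reproduces the table exactly.

g(a, b, c) = ((NOT a AND NOT b) AND NOT c) OR ((a AND b) AND NOT c)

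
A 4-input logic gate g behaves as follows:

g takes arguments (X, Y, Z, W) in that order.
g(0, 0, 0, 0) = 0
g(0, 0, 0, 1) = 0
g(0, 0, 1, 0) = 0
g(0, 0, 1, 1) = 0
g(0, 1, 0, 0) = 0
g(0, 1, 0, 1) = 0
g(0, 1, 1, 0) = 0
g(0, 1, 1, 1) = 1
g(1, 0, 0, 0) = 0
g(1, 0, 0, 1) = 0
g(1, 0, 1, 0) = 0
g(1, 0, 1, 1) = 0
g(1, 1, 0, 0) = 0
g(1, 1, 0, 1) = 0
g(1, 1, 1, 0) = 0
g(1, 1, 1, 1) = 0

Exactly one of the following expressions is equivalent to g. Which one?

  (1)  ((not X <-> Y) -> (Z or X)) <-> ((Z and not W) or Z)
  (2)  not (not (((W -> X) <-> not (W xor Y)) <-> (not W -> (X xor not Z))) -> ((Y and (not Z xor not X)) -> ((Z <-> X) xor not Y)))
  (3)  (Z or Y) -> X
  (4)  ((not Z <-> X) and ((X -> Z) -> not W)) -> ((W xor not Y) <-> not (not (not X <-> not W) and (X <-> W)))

(1) fails at (0,0,1,0): the formula yields 1, g is 0.
(3) fails at (0,0,0,0): the formula yields 1, g is 0.
(4) fails at (0,0,0,0): the formula yields 1, g is 0.
That leaves (2). Evaluating it on every row reproduces the table of g exactly.

2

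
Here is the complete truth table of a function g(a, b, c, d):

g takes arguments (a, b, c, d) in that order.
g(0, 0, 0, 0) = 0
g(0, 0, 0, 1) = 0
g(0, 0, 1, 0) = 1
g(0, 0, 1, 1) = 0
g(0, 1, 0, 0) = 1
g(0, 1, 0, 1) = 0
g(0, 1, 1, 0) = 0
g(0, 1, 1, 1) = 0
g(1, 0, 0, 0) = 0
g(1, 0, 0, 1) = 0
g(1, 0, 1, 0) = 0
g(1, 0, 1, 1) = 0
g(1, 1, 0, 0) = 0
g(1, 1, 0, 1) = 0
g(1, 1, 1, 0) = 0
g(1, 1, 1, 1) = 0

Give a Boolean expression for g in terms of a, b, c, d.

g=1 on 2 inputs: (0,0,1,0), (0,1,0,0). Reading each as a conjunction of literals (¬a·¬b·c·¬d, ¬a·b·¬c·¬d) and taking the OR gives the canonical DNF.

g(a, b, c, d) = (((~a & ~b) & c) & ~d) | (((~a & b) & ~c) & ~d)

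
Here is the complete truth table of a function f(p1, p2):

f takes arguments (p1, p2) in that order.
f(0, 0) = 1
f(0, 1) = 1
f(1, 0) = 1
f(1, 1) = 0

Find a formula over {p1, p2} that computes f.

The output is 0 only when every input is 1 — NAND of all inputs.

f(p1, p2) = ¬(p1 ∧ p2)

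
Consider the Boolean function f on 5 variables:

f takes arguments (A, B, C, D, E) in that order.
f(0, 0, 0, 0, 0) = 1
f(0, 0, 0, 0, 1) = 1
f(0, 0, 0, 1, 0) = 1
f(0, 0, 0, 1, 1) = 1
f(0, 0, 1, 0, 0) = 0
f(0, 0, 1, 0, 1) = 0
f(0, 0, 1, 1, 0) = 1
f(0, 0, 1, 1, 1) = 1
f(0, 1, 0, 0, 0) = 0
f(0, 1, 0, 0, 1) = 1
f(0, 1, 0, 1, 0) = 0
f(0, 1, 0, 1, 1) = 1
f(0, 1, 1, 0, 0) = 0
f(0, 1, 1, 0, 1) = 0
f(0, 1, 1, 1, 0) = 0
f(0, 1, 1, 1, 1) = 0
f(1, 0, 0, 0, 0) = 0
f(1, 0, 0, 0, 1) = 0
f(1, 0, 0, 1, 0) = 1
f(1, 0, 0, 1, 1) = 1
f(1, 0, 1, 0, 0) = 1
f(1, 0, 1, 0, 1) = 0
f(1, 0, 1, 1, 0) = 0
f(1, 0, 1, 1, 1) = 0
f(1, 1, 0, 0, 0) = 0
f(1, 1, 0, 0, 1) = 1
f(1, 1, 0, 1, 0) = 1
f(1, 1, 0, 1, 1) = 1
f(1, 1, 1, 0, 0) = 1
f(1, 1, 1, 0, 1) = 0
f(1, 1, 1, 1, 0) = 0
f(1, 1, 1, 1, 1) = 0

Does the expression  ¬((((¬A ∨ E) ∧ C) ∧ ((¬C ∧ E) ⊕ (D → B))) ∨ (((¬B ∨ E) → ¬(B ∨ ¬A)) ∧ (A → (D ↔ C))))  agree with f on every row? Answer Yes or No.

Yes

Check the formula against f row by row:
  A=0, B=0, C=0, D=0, E=0: formula gives 1, f = 1 ✓
  A=0, B=0, C=0, D=0, E=1: formula gives 1, f = 1 ✓
  A=0, B=0, C=0, D=1, E=0: formula gives 1, f = 1 ✓
  A=0, B=0, C=0, D=1, E=1: formula gives 1, f = 1 ✓
  …and likewise for the remaining 28 rows.
All 32 rows match — the expression computes f exactly.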